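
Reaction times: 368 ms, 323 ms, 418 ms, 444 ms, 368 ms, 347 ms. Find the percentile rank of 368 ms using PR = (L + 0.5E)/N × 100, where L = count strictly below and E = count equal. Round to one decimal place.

50.0

N = 6.
Strictly below 368: 2. Equal to 368: 2.
PR = (2 + 0.5·2)/6 × 100 = 50.0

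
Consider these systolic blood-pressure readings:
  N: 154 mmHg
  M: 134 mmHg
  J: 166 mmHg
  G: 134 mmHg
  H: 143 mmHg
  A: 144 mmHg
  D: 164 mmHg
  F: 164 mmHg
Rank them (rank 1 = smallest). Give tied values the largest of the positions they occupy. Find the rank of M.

Sorted (ascending): 134, 134, 143, 144, 154, 164, 164, 166
The 2 values of 134 occupy positions 1–2 → each gets rank 2.
The 2 values of 164 occupy positions 6–7 → each gets rank 7.
M has value 134 mmHg → rank 2.

2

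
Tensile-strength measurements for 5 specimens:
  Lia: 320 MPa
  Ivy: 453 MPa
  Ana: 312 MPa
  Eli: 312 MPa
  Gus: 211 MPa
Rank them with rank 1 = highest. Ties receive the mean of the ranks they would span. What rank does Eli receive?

3.5

Sorted (descending): 453, 320, 312, 312, 211
The 2 values of 312 occupy positions 3–4 → average rank (3+4)/2 = 3.5.
Eli has value 312 MPa → rank 3.5.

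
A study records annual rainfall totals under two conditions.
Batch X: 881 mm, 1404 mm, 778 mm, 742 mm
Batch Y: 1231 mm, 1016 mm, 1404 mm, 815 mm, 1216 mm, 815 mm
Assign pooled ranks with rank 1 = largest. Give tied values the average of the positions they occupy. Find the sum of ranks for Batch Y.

28.5

Sorted (descending): 1404, 1404, 1231, 1216, 1016, 881, 815, 815, 778, 742
The 2 values of 1404 occupy positions 1–2 → average rank (1+2)/2 = 1.5.
The 2 values of 815 occupy positions 7–8 → average rank (7+8)/2 = 7.5.
Batch Y values → pooled ranks: 1231→3, 1016→5, 1404→1.5, 815→7.5, 1216→4, 815→7.5
Rank sum = 3 + 5 + 1.5 + 7.5 + 4 + 7.5 = 28.5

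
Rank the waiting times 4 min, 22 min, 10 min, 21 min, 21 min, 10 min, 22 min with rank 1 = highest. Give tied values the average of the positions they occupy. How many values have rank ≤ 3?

2

Sorted (descending): 22, 22, 21, 21, 10, 10, 4
The 2 values of 22 occupy positions 1–2 → average rank (1+2)/2 = 1.5.
The 2 values of 21 occupy positions 3–4 → average rank (3+4)/2 = 3.5.
The 2 values of 10 occupy positions 5–6 → average rank (5+6)/2 = 5.5.
Ranks ≤ 3: {1.5, 1.5} → 2 values.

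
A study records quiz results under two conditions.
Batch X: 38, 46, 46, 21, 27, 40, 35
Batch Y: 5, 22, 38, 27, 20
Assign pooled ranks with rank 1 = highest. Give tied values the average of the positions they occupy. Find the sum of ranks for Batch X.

34

Sorted (descending): 46, 46, 40, 38, 38, 35, 27, 27, 22, 21, 20, 5
The 2 values of 46 occupy positions 1–2 → average rank (1+2)/2 = 1.5.
The 2 values of 38 occupy positions 4–5 → average rank (4+5)/2 = 4.5.
The 2 values of 27 occupy positions 7–8 → average rank (7+8)/2 = 7.5.
Batch X values → pooled ranks: 38→4.5, 46→1.5, 46→1.5, 21→10, 27→7.5, 40→3, 35→6
Rank sum = 4.5 + 1.5 + 1.5 + 10 + 7.5 + 3 + 6 = 34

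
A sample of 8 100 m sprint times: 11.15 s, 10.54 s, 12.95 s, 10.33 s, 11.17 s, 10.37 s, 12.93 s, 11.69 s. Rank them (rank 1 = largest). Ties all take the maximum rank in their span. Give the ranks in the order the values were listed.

Sorted (descending): 12.95, 12.93, 11.69, 11.17, 11.15, 10.54, 10.37, 10.33
No ties — each value takes its position as its rank.

5, 6, 1, 8, 4, 7, 2, 3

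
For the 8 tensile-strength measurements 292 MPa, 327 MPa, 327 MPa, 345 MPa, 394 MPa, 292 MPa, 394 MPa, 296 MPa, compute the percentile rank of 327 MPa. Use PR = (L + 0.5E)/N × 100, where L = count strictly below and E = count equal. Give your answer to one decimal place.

50.0

N = 8.
Strictly below 327: 3. Equal to 327: 2.
PR = (3 + 0.5·2)/8 × 100 = 50.0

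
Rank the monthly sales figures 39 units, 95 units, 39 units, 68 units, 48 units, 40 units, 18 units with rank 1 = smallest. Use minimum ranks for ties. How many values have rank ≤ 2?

3

Sorted (ascending): 18, 39, 39, 40, 48, 68, 95
The 2 values of 39 occupy positions 2–3 → each gets rank 2.
Ranks ≤ 2: {1, 2, 2} → 3 values.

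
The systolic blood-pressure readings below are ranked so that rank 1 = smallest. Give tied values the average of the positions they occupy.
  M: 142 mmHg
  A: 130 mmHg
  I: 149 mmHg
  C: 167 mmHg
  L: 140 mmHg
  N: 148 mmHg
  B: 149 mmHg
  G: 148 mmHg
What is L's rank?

Sorted (ascending): 130, 140, 142, 148, 148, 149, 149, 167
The 2 values of 148 occupy positions 4–5 → average rank (4+5)/2 = 4.5.
The 2 values of 149 occupy positions 6–7 → average rank (6+7)/2 = 6.5.
L has value 140 mmHg → rank 2.

2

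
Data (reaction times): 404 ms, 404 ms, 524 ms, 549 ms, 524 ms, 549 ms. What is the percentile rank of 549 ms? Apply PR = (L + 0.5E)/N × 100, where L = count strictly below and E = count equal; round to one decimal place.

83.3

N = 6.
Strictly below 549: 4. Equal to 549: 2.
PR = (4 + 0.5·2)/6 × 100 = 83.3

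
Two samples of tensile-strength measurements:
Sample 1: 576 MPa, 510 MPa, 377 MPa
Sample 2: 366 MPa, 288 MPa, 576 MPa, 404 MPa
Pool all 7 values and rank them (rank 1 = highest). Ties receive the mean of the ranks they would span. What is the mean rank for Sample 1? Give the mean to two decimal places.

3.17

Sorted (descending): 576, 576, 510, 404, 377, 366, 288
The 2 values of 576 occupy positions 1–2 → average rank (1+2)/2 = 1.5.
Sample 1 values → pooled ranks: 576→1.5, 510→3, 377→5
Mean rank = (1.5 + 3 + 5) / 3 = 3.17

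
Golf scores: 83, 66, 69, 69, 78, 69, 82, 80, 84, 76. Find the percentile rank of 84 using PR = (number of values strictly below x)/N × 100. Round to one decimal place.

90.0

N = 10.
Strictly below 84: 9. Equal to 84: 1.
PR = 9/10 × 100 = 90.0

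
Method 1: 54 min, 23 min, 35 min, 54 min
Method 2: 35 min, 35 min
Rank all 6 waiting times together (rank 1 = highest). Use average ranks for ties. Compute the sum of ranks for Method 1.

13

Sorted (descending): 54, 54, 35, 35, 35, 23
The 2 values of 54 occupy positions 1–2 → average rank (1+2)/2 = 1.5.
The 3 values of 35 occupy positions 3–5 → average rank 4.
Method 1 values → pooled ranks: 54→1.5, 23→6, 35→4, 54→1.5
Rank sum = 1.5 + 6 + 4 + 1.5 = 13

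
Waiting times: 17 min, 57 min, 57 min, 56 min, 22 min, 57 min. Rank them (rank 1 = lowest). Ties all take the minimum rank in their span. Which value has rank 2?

Sorted (ascending): 17, 22, 56, 57, 57, 57
The 3 values of 57 occupy positions 4–6 → each gets rank 4.
Rank 2 → value 22.

22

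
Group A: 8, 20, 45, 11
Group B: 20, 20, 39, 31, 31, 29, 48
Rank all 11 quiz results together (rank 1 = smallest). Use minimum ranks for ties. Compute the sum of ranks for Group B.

46

Sorted (ascending): 8, 11, 20, 20, 20, 29, 31, 31, 39, 45, 48
The 3 values of 20 occupy positions 3–5 → each gets rank 3.
The 2 values of 31 occupy positions 7–8 → each gets rank 7.
Group B values → pooled ranks: 20→3, 20→3, 39→9, 31→7, 31→7, 29→6, 48→11
Rank sum = 3 + 3 + 9 + 7 + 7 + 6 + 11 = 46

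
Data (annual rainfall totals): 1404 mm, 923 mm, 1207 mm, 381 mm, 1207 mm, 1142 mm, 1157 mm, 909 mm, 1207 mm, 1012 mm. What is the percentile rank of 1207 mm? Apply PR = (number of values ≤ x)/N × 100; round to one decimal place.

N = 10.
Strictly below 1207: 6. Equal to 1207: 3.
PR = 9/10 × 100 = 90.0

90.0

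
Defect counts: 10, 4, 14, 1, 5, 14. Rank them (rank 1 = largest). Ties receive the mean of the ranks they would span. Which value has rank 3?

Sorted (descending): 14, 14, 10, 5, 4, 1
The 2 values of 14 occupy positions 1–2 → average rank (1+2)/2 = 1.5.
Rank 3 → value 10.

10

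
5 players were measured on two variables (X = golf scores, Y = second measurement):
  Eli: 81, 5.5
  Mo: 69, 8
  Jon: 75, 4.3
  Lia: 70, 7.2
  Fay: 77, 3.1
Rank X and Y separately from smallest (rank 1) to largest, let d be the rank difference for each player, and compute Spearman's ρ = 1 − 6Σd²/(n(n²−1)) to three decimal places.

-0.700

Ranks of variable 1: 5, 1, 3, 2, 4
Ranks of variable 2: 3, 5, 2, 4, 1
d = r₁ − r₂: 2, -4, 1, -2, 3
d²: 4, 16, 1, 4, 9; Σd² = 34
ρ = 1 − 6·34/(5·24) = 1 − 204/120 = -0.700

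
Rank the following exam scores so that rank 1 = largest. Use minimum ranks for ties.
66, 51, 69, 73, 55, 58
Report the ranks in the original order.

3, 6, 2, 1, 5, 4

Sorted (descending): 73, 69, 66, 58, 55, 51
No ties — each value takes its position as its rank.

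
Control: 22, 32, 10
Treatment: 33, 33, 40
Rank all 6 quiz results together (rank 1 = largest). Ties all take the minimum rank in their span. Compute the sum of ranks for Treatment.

Sorted (descending): 40, 33, 33, 32, 22, 10
The 2 values of 33 occupy positions 2–3 → each gets rank 2.
Treatment values → pooled ranks: 33→2, 33→2, 40→1
Rank sum = 2 + 2 + 1 = 5

5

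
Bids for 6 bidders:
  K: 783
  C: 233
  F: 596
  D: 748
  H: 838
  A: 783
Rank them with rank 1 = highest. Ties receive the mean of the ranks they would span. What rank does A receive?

Sorted (descending): 838, 783, 783, 748, 596, 233
The 2 values of 783 occupy positions 2–3 → average rank (2+3)/2 = 2.5.
A has value 783 → rank 2.5.

2.5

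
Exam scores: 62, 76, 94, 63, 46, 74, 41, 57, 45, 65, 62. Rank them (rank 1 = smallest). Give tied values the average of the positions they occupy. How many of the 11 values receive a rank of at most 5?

4

Sorted (ascending): 41, 45, 46, 57, 62, 62, 63, 65, 74, 76, 94
The 2 values of 62 occupy positions 5–6 → average rank (5+6)/2 = 5.5.
Ranks ≤ 5: {1, 2, 3, 4} → 4 values.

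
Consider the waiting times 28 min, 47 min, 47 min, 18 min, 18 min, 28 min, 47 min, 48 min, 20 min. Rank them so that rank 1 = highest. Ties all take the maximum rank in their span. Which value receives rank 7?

20

Sorted (descending): 48, 47, 47, 47, 28, 28, 20, 18, 18
The 3 values of 47 occupy positions 2–4 → each gets rank 4.
The 2 values of 28 occupy positions 5–6 → each gets rank 6.
The 2 values of 18 occupy positions 8–9 → each gets rank 9.
Rank 7 → value 20.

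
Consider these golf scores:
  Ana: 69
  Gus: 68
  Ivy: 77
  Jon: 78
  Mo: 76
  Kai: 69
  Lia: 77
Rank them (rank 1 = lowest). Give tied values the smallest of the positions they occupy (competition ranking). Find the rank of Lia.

Sorted (ascending): 68, 69, 69, 76, 77, 77, 78
The 2 values of 69 occupy positions 2–3 → each gets rank 2.
The 2 values of 77 occupy positions 5–6 → each gets rank 5.
Lia has value 77 → rank 5.

5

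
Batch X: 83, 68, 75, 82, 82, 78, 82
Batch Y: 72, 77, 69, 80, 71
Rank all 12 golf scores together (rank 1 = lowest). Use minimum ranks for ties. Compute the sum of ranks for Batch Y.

23

Sorted (ascending): 68, 69, 71, 72, 75, 77, 78, 80, 82, 82, 82, 83
The 3 values of 82 occupy positions 9–11 → each gets rank 9.
Batch Y values → pooled ranks: 72→4, 77→6, 69→2, 80→8, 71→3
Rank sum = 4 + 6 + 2 + 8 + 3 = 23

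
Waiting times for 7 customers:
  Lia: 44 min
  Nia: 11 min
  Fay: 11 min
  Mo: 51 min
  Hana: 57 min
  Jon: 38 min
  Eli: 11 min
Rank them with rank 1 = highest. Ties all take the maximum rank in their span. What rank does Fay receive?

7

Sorted (descending): 57, 51, 44, 38, 11, 11, 11
The 3 values of 11 occupy positions 5–7 → each gets rank 7.
Fay has value 11 min → rank 7.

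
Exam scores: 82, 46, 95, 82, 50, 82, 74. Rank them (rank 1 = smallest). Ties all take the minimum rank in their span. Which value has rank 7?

Sorted (ascending): 46, 50, 74, 82, 82, 82, 95
The 3 values of 82 occupy positions 4–6 → each gets rank 4.
Rank 7 → value 95.

95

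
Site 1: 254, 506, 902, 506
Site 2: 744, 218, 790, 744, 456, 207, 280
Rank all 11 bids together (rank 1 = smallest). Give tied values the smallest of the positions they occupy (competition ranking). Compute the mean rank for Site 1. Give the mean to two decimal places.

Sorted (ascending): 207, 218, 254, 280, 456, 506, 506, 744, 744, 790, 902
The 2 values of 506 occupy positions 6–7 → each gets rank 6.
The 2 values of 744 occupy positions 8–9 → each gets rank 8.
Site 1 values → pooled ranks: 254→3, 506→6, 902→11, 506→6
Mean rank = (3 + 6 + 11 + 6) / 4 = 6.50

6.50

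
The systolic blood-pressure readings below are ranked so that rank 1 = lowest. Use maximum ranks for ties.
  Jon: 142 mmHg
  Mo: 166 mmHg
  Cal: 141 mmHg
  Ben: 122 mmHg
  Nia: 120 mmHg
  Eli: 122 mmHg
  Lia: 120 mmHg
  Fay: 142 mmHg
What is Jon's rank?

Sorted (ascending): 120, 120, 122, 122, 141, 142, 142, 166
The 2 values of 120 occupy positions 1–2 → each gets rank 2.
The 2 values of 122 occupy positions 3–4 → each gets rank 4.
The 2 values of 142 occupy positions 6–7 → each gets rank 7.
Jon has value 142 mmHg → rank 7.

7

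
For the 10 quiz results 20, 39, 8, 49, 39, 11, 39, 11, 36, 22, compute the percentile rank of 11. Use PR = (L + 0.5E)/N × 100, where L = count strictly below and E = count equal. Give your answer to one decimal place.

N = 10.
Strictly below 11: 1. Equal to 11: 2.
PR = (1 + 0.5·2)/10 × 100 = 20.0

20.0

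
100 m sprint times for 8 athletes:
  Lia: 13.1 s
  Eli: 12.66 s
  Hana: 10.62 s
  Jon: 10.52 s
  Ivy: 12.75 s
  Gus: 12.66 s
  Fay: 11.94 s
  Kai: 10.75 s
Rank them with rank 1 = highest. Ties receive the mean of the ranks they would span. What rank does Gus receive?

Sorted (descending): 13.1, 12.75, 12.66, 12.66, 11.94, 10.75, 10.62, 10.52
The 2 values of 12.66 occupy positions 3–4 → average rank (3+4)/2 = 3.5.
Gus has value 12.66 s → rank 3.5.

3.5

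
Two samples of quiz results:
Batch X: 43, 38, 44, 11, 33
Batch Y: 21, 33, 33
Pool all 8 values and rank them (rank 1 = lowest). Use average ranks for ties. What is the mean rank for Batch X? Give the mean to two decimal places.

5.20

Sorted (ascending): 11, 21, 33, 33, 33, 38, 43, 44
The 3 values of 33 occupy positions 3–5 → average rank 4.
Batch X values → pooled ranks: 43→7, 38→6, 44→8, 11→1, 33→4
Mean rank = (7 + 6 + 8 + 1 + 4) / 5 = 5.20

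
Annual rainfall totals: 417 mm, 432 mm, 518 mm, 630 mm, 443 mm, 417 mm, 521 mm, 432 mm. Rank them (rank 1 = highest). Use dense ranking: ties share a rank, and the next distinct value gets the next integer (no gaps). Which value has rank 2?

Sorted (descending): 630, 521, 518, 443, 432, 432, 417, 417
The 2 values of 432 share dense rank 5.
The 2 values of 417 share dense rank 6.
Remaining distinct values take the next consecutive integers.
Rank 2 → value 521.

521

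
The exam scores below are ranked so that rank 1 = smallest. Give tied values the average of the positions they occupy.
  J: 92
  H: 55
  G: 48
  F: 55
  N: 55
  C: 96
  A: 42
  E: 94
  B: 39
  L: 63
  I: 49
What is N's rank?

Sorted (ascending): 39, 42, 48, 49, 55, 55, 55, 63, 92, 94, 96
The 3 values of 55 occupy positions 5–7 → average rank 6.
N has value 55 → rank 6.

6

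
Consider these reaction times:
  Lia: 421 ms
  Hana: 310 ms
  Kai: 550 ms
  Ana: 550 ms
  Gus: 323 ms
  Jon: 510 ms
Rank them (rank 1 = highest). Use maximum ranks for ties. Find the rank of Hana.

6

Sorted (descending): 550, 550, 510, 421, 323, 310
The 2 values of 550 occupy positions 1–2 → each gets rank 2.
Hana has value 310 ms → rank 6.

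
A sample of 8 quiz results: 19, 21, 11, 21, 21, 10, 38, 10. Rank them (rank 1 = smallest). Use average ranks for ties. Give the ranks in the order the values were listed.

4, 6, 3, 6, 6, 1.5, 8, 1.5

Sorted (ascending): 10, 10, 11, 19, 21, 21, 21, 38
The 2 values of 10 occupy positions 1–2 → average rank (1+2)/2 = 1.5.
The 3 values of 21 occupy positions 5–7 → average rank 6.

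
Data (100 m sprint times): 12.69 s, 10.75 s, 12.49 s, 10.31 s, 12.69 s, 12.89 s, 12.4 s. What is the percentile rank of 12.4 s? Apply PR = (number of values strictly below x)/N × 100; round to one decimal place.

28.6

N = 7.
Strictly below 12.4: 2. Equal to 12.4: 1.
PR = 2/7 × 100 = 28.6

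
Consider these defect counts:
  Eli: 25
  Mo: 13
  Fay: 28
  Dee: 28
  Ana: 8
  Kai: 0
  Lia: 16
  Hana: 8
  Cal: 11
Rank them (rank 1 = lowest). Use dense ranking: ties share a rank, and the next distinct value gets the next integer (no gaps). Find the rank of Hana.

2

Sorted (ascending): 0, 8, 8, 11, 13, 16, 25, 28, 28
The 2 values of 8 share dense rank 2.
The 2 values of 28 share dense rank 7.
Remaining distinct values take the next consecutive integers.
Hana has value 8 → rank 2.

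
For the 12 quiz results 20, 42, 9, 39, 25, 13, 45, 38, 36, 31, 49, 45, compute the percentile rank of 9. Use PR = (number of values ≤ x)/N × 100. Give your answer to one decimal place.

N = 12.
Strictly below 9: 0. Equal to 9: 1.
PR = 1/12 × 100 = 8.3

8.3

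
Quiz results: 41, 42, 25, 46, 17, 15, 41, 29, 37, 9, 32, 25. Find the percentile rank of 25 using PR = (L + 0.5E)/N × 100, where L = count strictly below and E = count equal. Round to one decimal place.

N = 12.
Strictly below 25: 3. Equal to 25: 2.
PR = (3 + 0.5·2)/12 × 100 = 33.3

33.3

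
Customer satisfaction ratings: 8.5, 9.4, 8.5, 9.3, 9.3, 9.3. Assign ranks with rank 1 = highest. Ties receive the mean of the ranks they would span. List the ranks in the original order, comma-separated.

Sorted (descending): 9.4, 9.3, 9.3, 9.3, 8.5, 8.5
The 3 values of 9.3 occupy positions 2–4 → average rank 3.
The 2 values of 8.5 occupy positions 5–6 → average rank (5+6)/2 = 5.5.

5.5, 1, 5.5, 3, 3, 3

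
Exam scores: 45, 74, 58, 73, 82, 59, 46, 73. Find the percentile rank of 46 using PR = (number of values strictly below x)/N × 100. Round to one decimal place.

12.5

N = 8.
Strictly below 46: 1. Equal to 46: 1.
PR = 1/8 × 100 = 12.5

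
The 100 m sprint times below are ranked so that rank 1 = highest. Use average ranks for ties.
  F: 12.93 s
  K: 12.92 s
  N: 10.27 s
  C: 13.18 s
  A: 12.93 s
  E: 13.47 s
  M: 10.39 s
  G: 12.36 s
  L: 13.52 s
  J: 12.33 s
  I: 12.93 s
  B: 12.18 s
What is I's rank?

5

Sorted (descending): 13.52, 13.47, 13.18, 12.93, 12.93, 12.93, 12.92, 12.36, 12.33, 12.18, 10.39, 10.27
The 3 values of 12.93 occupy positions 4–6 → average rank 5.
I has value 12.93 s → rank 5.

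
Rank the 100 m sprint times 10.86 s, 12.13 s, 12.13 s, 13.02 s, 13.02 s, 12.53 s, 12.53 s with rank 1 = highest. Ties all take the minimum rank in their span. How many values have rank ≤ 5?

Sorted (descending): 13.02, 13.02, 12.53, 12.53, 12.13, 12.13, 10.86
The 2 values of 13.02 occupy positions 1–2 → each gets rank 1.
The 2 values of 12.53 occupy positions 3–4 → each gets rank 3.
The 2 values of 12.13 occupy positions 5–6 → each gets rank 5.
Ranks ≤ 5: {1, 1, 3, 3, 5, 5} → 6 values.

6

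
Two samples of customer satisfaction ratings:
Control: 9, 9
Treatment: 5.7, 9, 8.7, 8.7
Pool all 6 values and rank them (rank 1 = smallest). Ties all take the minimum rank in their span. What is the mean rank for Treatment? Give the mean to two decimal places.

Sorted (ascending): 5.7, 8.7, 8.7, 9, 9, 9
The 2 values of 8.7 occupy positions 2–3 → each gets rank 2.
The 3 values of 9 occupy positions 4–6 → each gets rank 4.
Treatment values → pooled ranks: 5.7→1, 9→4, 8.7→2, 8.7→2
Mean rank = (1 + 4 + 2 + 2) / 4 = 2.25

2.25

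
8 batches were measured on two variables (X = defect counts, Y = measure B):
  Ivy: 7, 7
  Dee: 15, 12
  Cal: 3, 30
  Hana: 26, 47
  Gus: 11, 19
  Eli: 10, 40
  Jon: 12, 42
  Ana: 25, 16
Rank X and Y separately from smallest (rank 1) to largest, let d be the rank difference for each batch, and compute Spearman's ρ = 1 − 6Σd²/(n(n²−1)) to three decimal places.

0.262

Ranks of variable 1: 2, 6, 1, 8, 4, 3, 5, 7
Ranks of variable 2: 1, 2, 5, 8, 4, 6, 7, 3
d = r₁ − r₂: 1, 4, -4, 0, 0, -3, -2, 4
d²: 1, 16, 16, 0, 0, 9, 4, 16; Σd² = 62
ρ = 1 − 6·62/(8·63) = 1 − 372/504 = 0.262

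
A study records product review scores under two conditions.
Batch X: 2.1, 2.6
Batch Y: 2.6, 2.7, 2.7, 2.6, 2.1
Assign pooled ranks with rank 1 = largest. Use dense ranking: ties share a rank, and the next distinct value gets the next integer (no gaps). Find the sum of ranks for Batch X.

5

Sorted (descending): 2.7, 2.7, 2.6, 2.6, 2.6, 2.1, 2.1
The 2 values of 2.7 share dense rank 1.
The 3 values of 2.6 share dense rank 2.
The 2 values of 2.1 share dense rank 3.
Batch X values → pooled ranks: 2.1→3, 2.6→2
Rank sum = 3 + 2 = 5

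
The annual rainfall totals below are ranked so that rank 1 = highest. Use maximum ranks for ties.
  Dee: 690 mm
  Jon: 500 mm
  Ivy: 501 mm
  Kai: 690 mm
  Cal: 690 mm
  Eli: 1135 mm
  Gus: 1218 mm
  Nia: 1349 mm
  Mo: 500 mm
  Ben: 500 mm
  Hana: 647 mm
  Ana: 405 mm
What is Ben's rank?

11

Sorted (descending): 1349, 1218, 1135, 690, 690, 690, 647, 501, 500, 500, 500, 405
The 3 values of 690 occupy positions 4–6 → each gets rank 6.
The 3 values of 500 occupy positions 9–11 → each gets rank 11.
Ben has value 500 mm → rank 11.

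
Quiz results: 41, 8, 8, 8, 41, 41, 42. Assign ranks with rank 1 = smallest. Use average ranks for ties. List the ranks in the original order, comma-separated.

5, 2, 2, 2, 5, 5, 7

Sorted (ascending): 8, 8, 8, 41, 41, 41, 42
The 3 values of 8 occupy positions 1–3 → average rank 2.
The 3 values of 41 occupy positions 4–6 → average rank 5.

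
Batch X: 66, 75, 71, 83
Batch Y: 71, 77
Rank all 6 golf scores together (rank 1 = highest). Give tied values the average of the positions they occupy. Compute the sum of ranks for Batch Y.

Sorted (descending): 83, 77, 75, 71, 71, 66
The 2 values of 71 occupy positions 4–5 → average rank (4+5)/2 = 4.5.
Batch Y values → pooled ranks: 71→4.5, 77→2
Rank sum = 4.5 + 2 = 6.5

6.5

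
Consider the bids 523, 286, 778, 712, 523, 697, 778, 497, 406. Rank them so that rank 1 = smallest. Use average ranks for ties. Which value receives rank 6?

Sorted (ascending): 286, 406, 497, 523, 523, 697, 712, 778, 778
The 2 values of 523 occupy positions 4–5 → average rank (4+5)/2 = 4.5.
The 2 values of 778 occupy positions 8–9 → average rank (8+9)/2 = 8.5.
Rank 6 → value 697.

697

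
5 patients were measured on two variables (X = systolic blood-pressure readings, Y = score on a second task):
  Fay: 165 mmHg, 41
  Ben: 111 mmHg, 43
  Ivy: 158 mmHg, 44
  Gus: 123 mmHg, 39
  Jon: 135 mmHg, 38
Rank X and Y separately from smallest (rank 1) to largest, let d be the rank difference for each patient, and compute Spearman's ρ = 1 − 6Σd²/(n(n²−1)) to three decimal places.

Ranks of variable 1: 5, 1, 4, 2, 3
Ranks of variable 2: 3, 4, 5, 2, 1
d = r₁ − r₂: 2, -3, -1, 0, 2
d²: 4, 9, 1, 0, 4; Σd² = 18
ρ = 1 − 6·18/(5·24) = 1 − 108/120 = 0.100

0.100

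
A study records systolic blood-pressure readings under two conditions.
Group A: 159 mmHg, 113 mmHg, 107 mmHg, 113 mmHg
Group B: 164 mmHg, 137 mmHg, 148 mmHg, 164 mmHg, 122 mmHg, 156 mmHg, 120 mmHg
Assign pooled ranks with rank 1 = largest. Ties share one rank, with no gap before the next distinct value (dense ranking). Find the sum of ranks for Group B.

27

Sorted (descending): 164, 164, 159, 156, 148, 137, 122, 120, 113, 113, 107
The 2 values of 164 share dense rank 1.
The 2 values of 113 share dense rank 8.
Remaining distinct values take the next consecutive integers.
Group B values → pooled ranks: 164→1, 137→5, 148→4, 164→1, 122→6, 156→3, 120→7
Rank sum = 1 + 5 + 4 + 1 + 6 + 3 + 7 = 27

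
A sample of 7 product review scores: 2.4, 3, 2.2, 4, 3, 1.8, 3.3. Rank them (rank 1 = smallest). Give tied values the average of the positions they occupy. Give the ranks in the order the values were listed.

Sorted (ascending): 1.8, 2.2, 2.4, 3, 3, 3.3, 4
The 2 values of 3 occupy positions 4–5 → average rank (4+5)/2 = 4.5.

3, 4.5, 2, 7, 4.5, 1, 6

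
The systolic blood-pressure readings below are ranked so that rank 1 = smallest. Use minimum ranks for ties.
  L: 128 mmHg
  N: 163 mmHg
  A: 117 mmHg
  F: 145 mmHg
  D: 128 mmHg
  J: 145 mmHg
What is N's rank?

6

Sorted (ascending): 117, 128, 128, 145, 145, 163
The 2 values of 128 occupy positions 2–3 → each gets rank 2.
The 2 values of 145 occupy positions 4–5 → each gets rank 4.
N has value 163 mmHg → rank 6.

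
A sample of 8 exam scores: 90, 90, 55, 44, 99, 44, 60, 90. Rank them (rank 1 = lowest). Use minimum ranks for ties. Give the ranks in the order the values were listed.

Sorted (ascending): 44, 44, 55, 60, 90, 90, 90, 99
The 2 values of 44 occupy positions 1–2 → each gets rank 1.
The 3 values of 90 occupy positions 5–7 → each gets rank 5.

5, 5, 3, 1, 8, 1, 4, 5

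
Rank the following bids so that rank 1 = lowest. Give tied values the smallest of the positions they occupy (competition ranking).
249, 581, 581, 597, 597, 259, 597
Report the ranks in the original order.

Sorted (ascending): 249, 259, 581, 581, 597, 597, 597
The 2 values of 581 occupy positions 3–4 → each gets rank 3.
The 3 values of 597 occupy positions 5–7 → each gets rank 5.

1, 3, 3, 5, 5, 2, 5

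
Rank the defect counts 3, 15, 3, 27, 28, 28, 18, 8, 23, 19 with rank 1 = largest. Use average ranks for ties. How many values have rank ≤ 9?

8

Sorted (descending): 28, 28, 27, 23, 19, 18, 15, 8, 3, 3
The 2 values of 28 occupy positions 1–2 → average rank (1+2)/2 = 1.5.
The 2 values of 3 occupy positions 9–10 → average rank (9+10)/2 = 9.5.
Ranks ≤ 9: {1.5, 1.5, 3, 4, 5, 6, 7, 8} → 8 values.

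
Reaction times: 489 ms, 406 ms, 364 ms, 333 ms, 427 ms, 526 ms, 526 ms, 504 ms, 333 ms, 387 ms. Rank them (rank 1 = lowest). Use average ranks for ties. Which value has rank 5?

Sorted (ascending): 333, 333, 364, 387, 406, 427, 489, 504, 526, 526
The 2 values of 333 occupy positions 1–2 → average rank (1+2)/2 = 1.5.
The 2 values of 526 occupy positions 9–10 → average rank (9+10)/2 = 9.5.
Rank 5 → value 406.

406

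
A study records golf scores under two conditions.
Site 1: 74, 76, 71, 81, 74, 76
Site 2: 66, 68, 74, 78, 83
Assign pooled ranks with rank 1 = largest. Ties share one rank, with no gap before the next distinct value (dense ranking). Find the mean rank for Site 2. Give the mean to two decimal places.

Sorted (descending): 83, 81, 78, 76, 76, 74, 74, 74, 71, 68, 66
The 2 values of 76 share dense rank 4.
The 3 values of 74 share dense rank 5.
Remaining distinct values take the next consecutive integers.
Site 2 values → pooled ranks: 66→8, 68→7, 74→5, 78→3, 83→1
Mean rank = (8 + 7 + 5 + 3 + 1) / 5 = 4.80

4.80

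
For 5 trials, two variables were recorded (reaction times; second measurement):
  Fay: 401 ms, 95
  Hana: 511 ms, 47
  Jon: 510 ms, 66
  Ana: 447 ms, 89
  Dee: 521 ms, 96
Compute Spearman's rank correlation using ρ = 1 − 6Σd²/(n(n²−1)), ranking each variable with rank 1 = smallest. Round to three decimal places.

Ranks of variable 1: 1, 4, 3, 2, 5
Ranks of variable 2: 4, 1, 2, 3, 5
d = r₁ − r₂: -3, 3, 1, -1, 0
d²: 9, 9, 1, 1, 0; Σd² = 20
ρ = 1 − 6·20/(5·24) = 1 − 120/120 = 0.000

0.000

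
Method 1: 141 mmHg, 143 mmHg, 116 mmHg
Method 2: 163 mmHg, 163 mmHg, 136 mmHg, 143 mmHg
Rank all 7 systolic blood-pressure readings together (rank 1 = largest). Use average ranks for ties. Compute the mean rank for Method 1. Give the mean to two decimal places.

5.17

Sorted (descending): 163, 163, 143, 143, 141, 136, 116
The 2 values of 163 occupy positions 1–2 → average rank (1+2)/2 = 1.5.
The 2 values of 143 occupy positions 3–4 → average rank (3+4)/2 = 3.5.
Method 1 values → pooled ranks: 141→5, 143→3.5, 116→7
Mean rank = (5 + 3.5 + 7) / 3 = 5.17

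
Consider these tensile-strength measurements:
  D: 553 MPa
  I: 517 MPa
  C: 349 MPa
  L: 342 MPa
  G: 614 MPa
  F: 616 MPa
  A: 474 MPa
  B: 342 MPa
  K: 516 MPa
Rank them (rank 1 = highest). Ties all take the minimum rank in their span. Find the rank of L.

Sorted (descending): 616, 614, 553, 517, 516, 474, 349, 342, 342
The 2 values of 342 occupy positions 8–9 → each gets rank 8.
L has value 342 MPa → rank 8.

8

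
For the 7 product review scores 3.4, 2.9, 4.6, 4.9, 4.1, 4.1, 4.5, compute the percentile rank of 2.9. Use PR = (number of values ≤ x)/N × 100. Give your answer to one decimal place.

14.3

N = 7.
Strictly below 2.9: 0. Equal to 2.9: 1.
PR = 1/7 × 100 = 14.3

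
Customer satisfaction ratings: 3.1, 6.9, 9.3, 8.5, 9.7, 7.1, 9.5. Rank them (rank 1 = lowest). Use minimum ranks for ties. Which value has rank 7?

9.7

Sorted (ascending): 3.1, 6.9, 7.1, 8.5, 9.3, 9.5, 9.7
No ties — each value takes its position as its rank.
Rank 7 → value 9.7.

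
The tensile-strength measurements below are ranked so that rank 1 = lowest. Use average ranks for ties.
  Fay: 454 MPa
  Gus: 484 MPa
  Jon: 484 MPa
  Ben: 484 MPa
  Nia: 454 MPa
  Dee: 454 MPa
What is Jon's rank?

Sorted (ascending): 454, 454, 454, 484, 484, 484
The 3 values of 454 occupy positions 1–3 → average rank 2.
The 3 values of 484 occupy positions 4–6 → average rank 5.
Jon has value 484 MPa → rank 5.

5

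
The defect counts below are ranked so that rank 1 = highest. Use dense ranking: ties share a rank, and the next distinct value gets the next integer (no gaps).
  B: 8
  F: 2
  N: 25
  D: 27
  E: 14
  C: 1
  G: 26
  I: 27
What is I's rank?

Sorted (descending): 27, 27, 26, 25, 14, 8, 2, 1
The 2 values of 27 share dense rank 1.
Remaining distinct values take the next consecutive integers.
I has value 27 → rank 1.

1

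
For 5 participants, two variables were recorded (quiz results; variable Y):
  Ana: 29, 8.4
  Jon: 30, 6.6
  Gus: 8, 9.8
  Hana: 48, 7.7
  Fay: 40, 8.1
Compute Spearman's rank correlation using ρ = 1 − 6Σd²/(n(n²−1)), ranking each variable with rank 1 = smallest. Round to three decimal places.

Ranks of variable 1: 2, 3, 1, 5, 4
Ranks of variable 2: 4, 1, 5, 2, 3
d = r₁ − r₂: -2, 2, -4, 3, 1
d²: 4, 4, 16, 9, 1; Σd² = 34
ρ = 1 − 6·34/(5·24) = 1 − 204/120 = -0.700

-0.700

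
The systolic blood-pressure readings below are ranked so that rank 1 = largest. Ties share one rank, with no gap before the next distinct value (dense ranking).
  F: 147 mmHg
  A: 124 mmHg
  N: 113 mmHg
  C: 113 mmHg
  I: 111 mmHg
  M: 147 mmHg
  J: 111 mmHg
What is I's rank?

Sorted (descending): 147, 147, 124, 113, 113, 111, 111
The 2 values of 147 share dense rank 1.
The 2 values of 113 share dense rank 3.
The 2 values of 111 share dense rank 4.
Remaining distinct values take the next consecutive integers.
I has value 111 mmHg → rank 4.

4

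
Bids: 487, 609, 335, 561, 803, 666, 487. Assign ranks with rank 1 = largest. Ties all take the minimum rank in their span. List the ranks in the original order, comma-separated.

5, 3, 7, 4, 1, 2, 5

Sorted (descending): 803, 666, 609, 561, 487, 487, 335
The 2 values of 487 occupy positions 5–6 → each gets rank 5.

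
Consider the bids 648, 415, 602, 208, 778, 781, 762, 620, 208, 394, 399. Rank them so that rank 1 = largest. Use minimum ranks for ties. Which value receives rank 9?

394

Sorted (descending): 781, 778, 762, 648, 620, 602, 415, 399, 394, 208, 208
The 2 values of 208 occupy positions 10–11 → each gets rank 10.
Rank 9 → value 394.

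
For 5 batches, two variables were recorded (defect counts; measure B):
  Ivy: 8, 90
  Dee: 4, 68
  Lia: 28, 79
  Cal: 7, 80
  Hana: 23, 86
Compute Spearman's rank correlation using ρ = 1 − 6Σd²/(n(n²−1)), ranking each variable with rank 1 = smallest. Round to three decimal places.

Ranks of variable 1: 3, 1, 5, 2, 4
Ranks of variable 2: 5, 1, 2, 3, 4
d = r₁ − r₂: -2, 0, 3, -1, 0
d²: 4, 0, 9, 1, 0; Σd² = 14
ρ = 1 − 6·14/(5·24) = 1 − 84/120 = 0.300

0.300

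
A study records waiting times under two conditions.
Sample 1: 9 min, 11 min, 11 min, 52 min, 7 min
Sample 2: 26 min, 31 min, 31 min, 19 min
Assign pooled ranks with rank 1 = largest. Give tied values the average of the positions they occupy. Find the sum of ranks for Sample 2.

14

Sorted (descending): 52, 31, 31, 26, 19, 11, 11, 9, 7
The 2 values of 31 occupy positions 2–3 → average rank (2+3)/2 = 2.5.
The 2 values of 11 occupy positions 6–7 → average rank (6+7)/2 = 6.5.
Sample 2 values → pooled ranks: 26→4, 31→2.5, 31→2.5, 19→5
Rank sum = 4 + 2.5 + 2.5 + 5 = 14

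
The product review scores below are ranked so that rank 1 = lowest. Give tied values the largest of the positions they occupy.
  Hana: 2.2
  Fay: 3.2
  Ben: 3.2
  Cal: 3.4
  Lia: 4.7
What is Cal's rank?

Sorted (ascending): 2.2, 3.2, 3.2, 3.4, 4.7
The 2 values of 3.2 occupy positions 2–3 → each gets rank 3.
Cal has value 3.4 → rank 4.

4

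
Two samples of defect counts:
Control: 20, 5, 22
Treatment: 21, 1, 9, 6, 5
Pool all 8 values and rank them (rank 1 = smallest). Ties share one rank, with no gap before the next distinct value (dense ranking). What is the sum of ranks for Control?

14

Sorted (ascending): 1, 5, 5, 6, 9, 20, 21, 22
The 2 values of 5 share dense rank 2.
Remaining distinct values take the next consecutive integers.
Control values → pooled ranks: 20→5, 5→2, 22→7
Rank sum = 5 + 2 + 7 = 14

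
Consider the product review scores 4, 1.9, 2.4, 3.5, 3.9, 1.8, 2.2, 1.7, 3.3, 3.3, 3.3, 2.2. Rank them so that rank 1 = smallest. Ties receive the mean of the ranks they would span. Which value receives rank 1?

1.7

Sorted (ascending): 1.7, 1.8, 1.9, 2.2, 2.2, 2.4, 3.3, 3.3, 3.3, 3.5, 3.9, 4
The 2 values of 2.2 occupy positions 4–5 → average rank (4+5)/2 = 4.5.
The 3 values of 3.3 occupy positions 7–9 → average rank 8.
Rank 1 → value 1.7.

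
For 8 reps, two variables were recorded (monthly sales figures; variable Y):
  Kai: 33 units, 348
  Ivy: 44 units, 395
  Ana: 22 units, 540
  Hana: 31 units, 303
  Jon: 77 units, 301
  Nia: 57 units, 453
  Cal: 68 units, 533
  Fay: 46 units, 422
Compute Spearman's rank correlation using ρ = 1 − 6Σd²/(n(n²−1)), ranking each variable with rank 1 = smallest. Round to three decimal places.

-0.167

Ranks of variable 1: 3, 4, 1, 2, 8, 6, 7, 5
Ranks of variable 2: 3, 4, 8, 2, 1, 6, 7, 5
d = r₁ − r₂: 0, 0, -7, 0, 7, 0, 0, 0
d²: 0, 0, 49, 0, 49, 0, 0, 0; Σd² = 98
ρ = 1 − 6·98/(8·63) = 1 − 588/504 = -0.167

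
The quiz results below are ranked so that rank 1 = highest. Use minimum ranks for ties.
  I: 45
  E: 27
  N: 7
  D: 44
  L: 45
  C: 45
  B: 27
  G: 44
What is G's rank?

Sorted (descending): 45, 45, 45, 44, 44, 27, 27, 7
The 3 values of 45 occupy positions 1–3 → each gets rank 1.
The 2 values of 44 occupy positions 4–5 → each gets rank 4.
The 2 values of 27 occupy positions 6–7 → each gets rank 6.
G has value 44 → rank 4.

4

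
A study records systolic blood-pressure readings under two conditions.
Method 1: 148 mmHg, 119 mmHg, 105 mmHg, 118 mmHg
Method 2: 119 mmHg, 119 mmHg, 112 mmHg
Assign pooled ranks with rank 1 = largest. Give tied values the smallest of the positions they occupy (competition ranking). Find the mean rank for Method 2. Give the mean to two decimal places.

Sorted (descending): 148, 119, 119, 119, 118, 112, 105
The 3 values of 119 occupy positions 2–4 → each gets rank 2.
Method 2 values → pooled ranks: 119→2, 119→2, 112→6
Mean rank = (2 + 2 + 6) / 3 = 3.33

3.33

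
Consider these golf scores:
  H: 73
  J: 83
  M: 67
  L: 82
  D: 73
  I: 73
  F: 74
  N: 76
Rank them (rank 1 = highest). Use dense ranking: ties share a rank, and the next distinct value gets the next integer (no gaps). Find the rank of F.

Sorted (descending): 83, 82, 76, 74, 73, 73, 73, 67
The 3 values of 73 share dense rank 5.
Remaining distinct values take the next consecutive integers.
F has value 74 → rank 4.

4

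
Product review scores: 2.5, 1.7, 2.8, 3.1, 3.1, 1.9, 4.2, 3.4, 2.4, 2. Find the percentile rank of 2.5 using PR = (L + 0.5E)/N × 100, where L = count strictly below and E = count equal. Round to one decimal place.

45.0

N = 10.
Strictly below 2.5: 4. Equal to 2.5: 1.
PR = (4 + 0.5·1)/10 × 100 = 45.0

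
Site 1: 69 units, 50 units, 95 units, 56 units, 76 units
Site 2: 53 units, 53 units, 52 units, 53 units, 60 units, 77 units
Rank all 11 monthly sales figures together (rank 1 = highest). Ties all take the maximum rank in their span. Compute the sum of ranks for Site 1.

Sorted (descending): 95, 77, 76, 69, 60, 56, 53, 53, 53, 52, 50
The 3 values of 53 occupy positions 7–9 → each gets rank 9.
Site 1 values → pooled ranks: 69→4, 50→11, 95→1, 56→6, 76→3
Rank sum = 4 + 11 + 1 + 6 + 3 = 25

25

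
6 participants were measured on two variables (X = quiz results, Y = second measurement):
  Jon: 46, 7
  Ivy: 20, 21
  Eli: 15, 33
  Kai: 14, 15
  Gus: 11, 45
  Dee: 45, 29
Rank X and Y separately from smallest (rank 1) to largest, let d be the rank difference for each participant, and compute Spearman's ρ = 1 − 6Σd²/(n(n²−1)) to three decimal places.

Ranks of variable 1: 6, 4, 3, 2, 1, 5
Ranks of variable 2: 1, 3, 5, 2, 6, 4
d = r₁ − r₂: 5, 1, -2, 0, -5, 1
d²: 25, 1, 4, 0, 25, 1; Σd² = 56
ρ = 1 − 6·56/(6·35) = 1 − 336/210 = -0.600

-0.600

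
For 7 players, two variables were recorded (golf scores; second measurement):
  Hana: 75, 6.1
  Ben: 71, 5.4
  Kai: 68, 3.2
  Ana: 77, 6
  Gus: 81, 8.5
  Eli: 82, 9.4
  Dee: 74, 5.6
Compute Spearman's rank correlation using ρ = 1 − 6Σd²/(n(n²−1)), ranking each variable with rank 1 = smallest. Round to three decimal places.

0.964

Ranks of variable 1: 4, 2, 1, 5, 6, 7, 3
Ranks of variable 2: 5, 2, 1, 4, 6, 7, 3
d = r₁ − r₂: -1, 0, 0, 1, 0, 0, 0
d²: 1, 0, 0, 1, 0, 0, 0; Σd² = 2
ρ = 1 − 6·2/(7·48) = 1 − 12/336 = 0.964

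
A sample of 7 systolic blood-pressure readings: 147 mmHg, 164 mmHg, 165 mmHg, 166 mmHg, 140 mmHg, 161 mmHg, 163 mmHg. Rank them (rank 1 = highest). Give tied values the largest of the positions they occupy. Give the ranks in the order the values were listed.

6, 3, 2, 1, 7, 5, 4

Sorted (descending): 166, 165, 164, 163, 161, 147, 140
No ties — each value takes its position as its rank.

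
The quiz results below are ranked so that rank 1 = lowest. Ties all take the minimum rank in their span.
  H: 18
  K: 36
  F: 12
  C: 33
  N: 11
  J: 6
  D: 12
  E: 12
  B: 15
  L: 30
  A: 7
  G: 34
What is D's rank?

4

Sorted (ascending): 6, 7, 11, 12, 12, 12, 15, 18, 30, 33, 34, 36
The 3 values of 12 occupy positions 4–6 → each gets rank 4.
D has value 12 → rank 4.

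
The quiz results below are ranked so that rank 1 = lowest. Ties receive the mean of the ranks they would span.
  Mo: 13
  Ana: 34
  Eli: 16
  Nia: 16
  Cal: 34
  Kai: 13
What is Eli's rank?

Sorted (ascending): 13, 13, 16, 16, 34, 34
The 2 values of 13 occupy positions 1–2 → average rank (1+2)/2 = 1.5.
The 2 values of 16 occupy positions 3–4 → average rank (3+4)/2 = 3.5.
The 2 values of 34 occupy positions 5–6 → average rank (5+6)/2 = 5.5.
Eli has value 16 → rank 3.5.

3.5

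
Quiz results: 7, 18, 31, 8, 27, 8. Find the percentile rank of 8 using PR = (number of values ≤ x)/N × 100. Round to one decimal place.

N = 6.
Strictly below 8: 1. Equal to 8: 2.
PR = 3/6 × 100 = 50.0

50.0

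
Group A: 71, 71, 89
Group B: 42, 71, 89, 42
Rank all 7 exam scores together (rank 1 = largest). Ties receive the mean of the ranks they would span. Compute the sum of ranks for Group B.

18.5

Sorted (descending): 89, 89, 71, 71, 71, 42, 42
The 2 values of 89 occupy positions 1–2 → average rank (1+2)/2 = 1.5.
The 3 values of 71 occupy positions 3–5 → average rank 4.
The 2 values of 42 occupy positions 6–7 → average rank (6+7)/2 = 6.5.
Group B values → pooled ranks: 42→6.5, 71→4, 89→1.5, 42→6.5
Rank sum = 6.5 + 4 + 1.5 + 6.5 = 18.5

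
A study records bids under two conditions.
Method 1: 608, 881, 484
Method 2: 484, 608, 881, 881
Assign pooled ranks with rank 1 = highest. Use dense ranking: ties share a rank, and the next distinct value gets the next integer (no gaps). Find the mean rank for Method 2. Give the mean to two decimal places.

1.75

Sorted (descending): 881, 881, 881, 608, 608, 484, 484
The 3 values of 881 share dense rank 1.
The 2 values of 608 share dense rank 2.
The 2 values of 484 share dense rank 3.
Method 2 values → pooled ranks: 484→3, 608→2, 881→1, 881→1
Mean rank = (3 + 2 + 1 + 1) / 4 = 1.75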